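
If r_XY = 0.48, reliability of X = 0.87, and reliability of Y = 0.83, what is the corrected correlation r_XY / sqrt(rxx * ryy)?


r_corrected = rxy / sqrt(rxx * ryy)
= 0.48 / sqrt(0.87 * 0.83)
= 0.48 / sqrt(0.7221)
= 0.48 / 0.849765
r_corrected = 0.5649

0.5649


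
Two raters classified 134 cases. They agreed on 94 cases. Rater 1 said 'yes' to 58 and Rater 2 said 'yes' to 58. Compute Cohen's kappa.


P_o = 94/134 = 0.701493
P_e = (58*58 + 76*76) / 17956 = 0.509022
kappa = (P_o - P_e) / (1 - P_e)
kappa = (0.701493 - 0.509022) / (1 - 0.509022)
kappa = 0.392

0.392


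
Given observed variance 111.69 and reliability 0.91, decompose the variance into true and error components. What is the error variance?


var_true = rxx * var_obs = 0.91 * 111.69 = 101.6379
var_error = var_obs - var_true
var_error = 111.69 - 101.6379
var_error = 10.0521

10.0521


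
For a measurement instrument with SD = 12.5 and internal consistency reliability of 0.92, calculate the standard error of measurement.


SEM = SD * sqrt(1 - rxx)
SEM = 12.5 * sqrt(1 - 0.92)
SEM = 12.5 * sqrt(0.08) = 12.5 * 0.282843
SEM = 3.5355

3.5355


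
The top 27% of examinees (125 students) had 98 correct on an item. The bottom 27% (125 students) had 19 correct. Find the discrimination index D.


p_upper = 98/125 = 0.784
p_lower = 19/125 = 0.152
D = 0.784 - 0.152 = 0.632

0.632


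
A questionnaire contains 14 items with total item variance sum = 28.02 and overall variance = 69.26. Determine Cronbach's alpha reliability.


alpha = (k/(k-1)) * (1 - sum(si^2)/s_total^2)
= (14/13) * (1 - 28.02/69.26)
alpha = 0.6412

0.6412


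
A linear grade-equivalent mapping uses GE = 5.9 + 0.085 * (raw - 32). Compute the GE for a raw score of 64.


raw - median = 64 - 32 = 32
slope * diff = 0.085 * 32 = 2.72
GE = 5.9 + 2.72
GE = 8.62

8.62


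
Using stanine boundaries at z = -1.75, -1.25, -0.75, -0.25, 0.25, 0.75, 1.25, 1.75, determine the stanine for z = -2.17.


Stanine boundaries: [-1.75, -1.25, -0.75, -0.25, 0.25, 0.75, 1.25, 1.75]
z = -2.17
Check each boundary:
  z < -1.75
  z < -1.25
  z < -0.75
  z < -0.25
  z < 0.25
  z < 0.75
  z < 1.25
  z < 1.75
Highest qualifying boundary gives stanine = 1

1


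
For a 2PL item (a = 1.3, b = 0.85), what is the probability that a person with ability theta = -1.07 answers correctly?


a*(theta - b) = 1.3 * (-1.07 - 0.85) = -2.496
exp(--2.496) = 12.1339
P = 1 / (1 + 12.1339)
P = 0.0761

0.0761


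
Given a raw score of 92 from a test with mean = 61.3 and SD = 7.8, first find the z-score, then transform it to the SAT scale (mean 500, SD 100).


z = (X - mean) / SD = (92 - 61.3) / 7.8
z = 30.7 / 7.8
z = 3.9359
SAT-scale = SAT = 500 + 100z
Carry z at full precision (z = 30.7 / 7.8) into the conversion:
SAT-scale = 500 + 100 * (30.7 / 7.8) = 500 + 3070 / 7.8
SAT-scale = 500 + 393.5897
SAT-scale = 893.5897

893.5897


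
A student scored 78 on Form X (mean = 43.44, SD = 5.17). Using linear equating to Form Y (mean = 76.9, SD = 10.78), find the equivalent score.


slope = SD_Y / SD_X = 10.78 / 5.17 ~ 2.0851
intercept = mean_Y - slope * mean_X = 76.9 - (10.78 / 5.17) * 43.44 ~ -13.677
Y = slope * X + intercept. To avoid rounding drift from the rounded slope/intercept, evaluate the equivalent form Y = mean_Y + SD_Y * (X - mean_X) / SD_X at full precision:
Y = 76.9 + 10.78 * (78 - 43.44) / 5.17
Y = 76.9 + 10.78 * 34.56 / 5.17
Y = 76.9 + 372.5568 / 5.17
Y = 76.9 + 72.0613
Y = 148.9613

148.9613


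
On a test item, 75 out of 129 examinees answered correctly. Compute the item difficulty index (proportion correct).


Item difficulty p = number correct / total examinees
p = 75 / 129
p = 0.5814

0.5814


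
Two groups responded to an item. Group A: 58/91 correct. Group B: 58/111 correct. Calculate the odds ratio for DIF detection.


Odds_A = 58/33 = 1.7576
Odds_B = 58/53 = 1.0943
OR = Odds_A / Odds_B = 1.7576 / 1.0943
Exactly, OR = (58 * 53) / (33 * 58) = 3074 / 1914
OR = 1.6061

1.6061


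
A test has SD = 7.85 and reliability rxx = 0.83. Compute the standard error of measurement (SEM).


SEM = SD * sqrt(1 - rxx)
SEM = 7.85 * sqrt(1 - 0.83)
SEM = 7.85 * sqrt(0.17) = 7.85 * 0.412311
SEM = 3.2366

3.2366


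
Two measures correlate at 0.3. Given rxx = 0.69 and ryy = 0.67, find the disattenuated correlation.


r_corrected = rxy / sqrt(rxx * ryy)
= 0.3 / sqrt(0.69 * 0.67)
= 0.3 / sqrt(0.4623)
= 0.3 / 0.679926
r_corrected = 0.4412

0.4412


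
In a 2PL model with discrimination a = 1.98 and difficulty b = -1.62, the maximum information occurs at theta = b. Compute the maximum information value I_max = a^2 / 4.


For 2PL, max info at theta = b = -1.62
I_max = a^2 / 4 = 1.98^2 / 4
= 3.9204 / 4
I_max = 0.9801

0.9801


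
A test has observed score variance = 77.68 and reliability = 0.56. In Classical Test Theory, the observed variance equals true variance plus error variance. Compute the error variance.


var_true = rxx * var_obs = 0.56 * 77.68 = 43.5008
var_error = var_obs - var_true
var_error = 77.68 - 43.5008
var_error = 34.1792

34.1792


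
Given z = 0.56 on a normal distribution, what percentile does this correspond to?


CDF(z) = 0.5 * (1 + erf(z/sqrt(2)))
erf(0.396) = 0.4245
CDF = 0.7123
Percentile rank = 0.7123 * 100 = 71.23

71.23


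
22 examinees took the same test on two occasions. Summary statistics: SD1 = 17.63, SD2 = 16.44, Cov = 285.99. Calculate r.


r = cov(X,Y) / (SD_X * SD_Y)
r = 285.99 / (17.63 * 16.44)
r = 285.99 / 289.8372
r = 0.9867

0.9867


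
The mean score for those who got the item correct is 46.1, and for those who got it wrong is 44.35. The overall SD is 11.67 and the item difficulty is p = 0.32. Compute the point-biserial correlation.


q = 1 - p = 0.68
rpb = ((M1 - M0) / SD) * sqrt(p * q)
rpb = ((46.1 - 44.35) / 11.67) * sqrt(0.32 * 0.68)
rpb = 0.07

0.07


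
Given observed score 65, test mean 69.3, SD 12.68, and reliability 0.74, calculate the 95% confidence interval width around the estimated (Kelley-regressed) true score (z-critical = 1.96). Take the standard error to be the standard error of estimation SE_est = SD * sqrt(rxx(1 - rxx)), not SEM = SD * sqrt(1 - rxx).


True score estimate = 0.74*65 + 0.26*69.3 = 66.118
SE_est = SD * sqrt(rxx * (1 - rxx)) = 12.68 * sqrt(0.74 * 0.26) = 12.68 * sqrt(0.1924) = 5.561882
CI = T_est +/- z * SE_est, so width = 2 * z * SE_est = 2 * 1.96 * 5.561882
Width = 21.8026

21.8026


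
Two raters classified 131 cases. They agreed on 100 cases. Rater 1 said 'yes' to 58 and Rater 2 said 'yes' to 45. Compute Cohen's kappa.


P_o = 100/131 = 0.763359
P_e = (58*45 + 73*86) / 17161 = 0.517919
kappa = (P_o - P_e) / (1 - P_e)
kappa = (0.763359 - 0.517919) / (1 - 0.517919)
kappa = 0.5091

0.5091


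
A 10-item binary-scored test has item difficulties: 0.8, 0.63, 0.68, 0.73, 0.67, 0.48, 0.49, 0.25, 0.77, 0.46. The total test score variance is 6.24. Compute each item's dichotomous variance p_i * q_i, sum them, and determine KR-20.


For each item, compute p_i * q_i:
  Item 1: 0.8 * 0.2 = 0.16
  Item 2: 0.63 * 0.37 = 0.2331
  Item 3: 0.68 * 0.32 = 0.2176
  Item 4: 0.73 * 0.27 = 0.1971
  Item 5: 0.67 * 0.33 = 0.2211
  Item 6: 0.48 * 0.52 = 0.2496
  Item 7: 0.49 * 0.51 = 0.2499
  Item 8: 0.25 * 0.75 = 0.1875
  Item 9: 0.77 * 0.23 = 0.1771
  Item 10: 0.46 * 0.54 = 0.2484
Sum(p_i * q_i) = 0.16 + 0.2331 + 0.2176 + 0.1971 + 0.2211 + 0.2496 + 0.2499 + 0.1875 + 0.1771 + 0.2484 = 2.1414
KR-20 = (k/(k-1)) * (1 - Sum(p_i*q_i) / Var_total)
= (10/9) * (1 - 2.1414/6.24)
= 1.1111 * 0.6568
KR-20 = 0.7298

0.7298


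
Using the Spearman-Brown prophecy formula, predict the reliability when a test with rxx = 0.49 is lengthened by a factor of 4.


r_new = (n * rxx) / (1 + (n-1) * rxx)
r_new = (4 * 0.49) / (1 + 3 * 0.49)
r_new = 1.96 / 2.47
r_new = 0.7935

0.7935


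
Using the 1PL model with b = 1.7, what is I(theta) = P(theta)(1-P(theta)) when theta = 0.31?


P = 1/(1+exp(-(0.31-1.7))) = 0.1994
I = P*(1-P) = 0.1994 * 0.8006
I = 0.1596

0.1596


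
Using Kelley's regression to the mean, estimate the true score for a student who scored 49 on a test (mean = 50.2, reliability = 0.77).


T_est = rxx * X + (1 - rxx) * mean
T_est = 0.77 * 49 + 0.23 * 50.2
T_est = 37.73 + 11.546
T_est = 49.276

49.276


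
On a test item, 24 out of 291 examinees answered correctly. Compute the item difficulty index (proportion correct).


Item difficulty p = number correct / total examinees
p = 24 / 291
p = 0.0825

0.0825


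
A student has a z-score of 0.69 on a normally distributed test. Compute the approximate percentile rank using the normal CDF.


CDF(z) = 0.5 * (1 + erf(z/sqrt(2)))
erf(0.4879) = 0.5098
CDF = 0.7549
Percentile rank = 0.7549 * 100 = 75.49

75.49


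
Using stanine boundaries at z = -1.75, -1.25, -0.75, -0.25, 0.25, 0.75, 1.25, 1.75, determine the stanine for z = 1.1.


Stanine boundaries: [-1.75, -1.25, -0.75, -0.25, 0.25, 0.75, 1.25, 1.75]
z = 1.1
Check each boundary:
  z >= -1.75 -> could be stanine 2
  z >= -1.25 -> could be stanine 3
  z >= -0.75 -> could be stanine 4
  z >= -0.25 -> could be stanine 5
  z >= 0.25 -> could be stanine 6
  z >= 0.75 -> could be stanine 7
  z < 1.25
  z < 1.75
Highest qualifying boundary gives stanine = 7

7


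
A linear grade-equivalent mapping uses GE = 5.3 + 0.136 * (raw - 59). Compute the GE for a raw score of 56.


raw - median = 56 - 59 = -3
slope * diff = 0.136 * -3 = -0.408
GE = 5.3 + -0.408
GE = 4.892

4.892


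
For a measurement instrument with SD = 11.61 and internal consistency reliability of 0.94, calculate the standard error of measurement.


SEM = SD * sqrt(1 - rxx)
SEM = 11.61 * sqrt(1 - 0.94)
SEM = 11.61 * sqrt(0.06) = 11.61 * 0.244949
SEM = 2.8439

2.8439


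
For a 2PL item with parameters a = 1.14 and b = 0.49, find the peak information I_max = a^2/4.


For 2PL, max info at theta = b = 0.49
I_max = a^2 / 4 = 1.14^2 / 4
= 1.2996 / 4
I_max = 0.3249

0.3249


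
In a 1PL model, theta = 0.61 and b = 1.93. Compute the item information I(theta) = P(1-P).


P = 1/(1+exp(-(0.61-1.93))) = 0.2108
I = P*(1-P) = 0.2108 * 0.7892
I = 0.1664

0.1664


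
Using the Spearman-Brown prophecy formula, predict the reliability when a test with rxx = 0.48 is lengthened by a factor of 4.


r_new = (n * rxx) / (1 + (n-1) * rxx)
r_new = (4 * 0.48) / (1 + 3 * 0.48)
r_new = 1.92 / 2.44
r_new = 0.7869

0.7869


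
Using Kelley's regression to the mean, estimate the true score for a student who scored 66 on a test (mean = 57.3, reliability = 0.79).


T_est = rxx * X + (1 - rxx) * mean
T_est = 0.79 * 66 + 0.21 * 57.3
T_est = 52.14 + 12.033
T_est = 64.173

64.173


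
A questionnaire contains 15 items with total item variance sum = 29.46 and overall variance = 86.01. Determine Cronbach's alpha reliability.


alpha = (k/(k-1)) * (1 - sum(si^2)/s_total^2)
= (15/14) * (1 - 29.46/86.01)
alpha = 0.7044

0.7044


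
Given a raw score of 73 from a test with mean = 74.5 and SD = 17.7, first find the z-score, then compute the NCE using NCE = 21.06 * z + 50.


z = (X - mean) / SD = (73 - 74.5) / 17.7
z = -1.5 / 17.7
z = -0.0847
NCE = NCE = 21.06z + 50
Carry z at full precision (z = -1.5 / 17.7) into the conversion:
NCE = 21.06 * (-1.5 / 17.7) + 50 = -31.59 / 17.7 + 50
NCE = -1.7847 + 50
NCE = 48.2153

48.2153


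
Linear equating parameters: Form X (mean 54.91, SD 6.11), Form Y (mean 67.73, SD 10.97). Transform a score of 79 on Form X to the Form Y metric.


slope = SD_Y / SD_X = 10.97 / 6.11 ~ 1.7954
intercept = mean_Y - slope * mean_X = 67.73 - (10.97 / 6.11) * 54.91 ~ -30.8564
Y = slope * X + intercept. To avoid rounding drift from the rounded slope/intercept, evaluate the equivalent form Y = mean_Y + SD_Y * (X - mean_X) / SD_X at full precision:
Y = 67.73 + 10.97 * (79 - 54.91) / 6.11
Y = 67.73 + 10.97 * 24.09 / 6.11
Y = 67.73 + 264.2673 / 6.11
Y = 67.73 + 43.2516
Y = 110.9816

110.9816


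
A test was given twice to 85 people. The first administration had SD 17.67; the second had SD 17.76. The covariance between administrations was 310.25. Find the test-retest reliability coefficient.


r = cov(X,Y) / (SD_X * SD_Y)
r = 310.25 / (17.67 * 17.76)
r = 310.25 / 313.8192
r = 0.9886

0.9886


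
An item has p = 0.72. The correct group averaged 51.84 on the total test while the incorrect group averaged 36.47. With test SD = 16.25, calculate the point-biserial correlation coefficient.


q = 1 - p = 0.28
rpb = ((M1 - M0) / SD) * sqrt(p * q)
rpb = ((51.84 - 36.47) / 16.25) * sqrt(0.72 * 0.28)
rpb = 0.4247

0.4247


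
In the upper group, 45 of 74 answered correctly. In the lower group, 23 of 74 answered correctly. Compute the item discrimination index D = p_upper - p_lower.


p_upper = 45/74 = 0.6081
p_lower = 23/74 = 0.3108
D = 0.6081 - 0.3108 = 0.2973

0.2973


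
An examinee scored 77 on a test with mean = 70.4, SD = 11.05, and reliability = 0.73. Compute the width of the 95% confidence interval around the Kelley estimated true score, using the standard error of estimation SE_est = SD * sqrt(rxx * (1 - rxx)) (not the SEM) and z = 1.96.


True score estimate = 0.73*77 + 0.27*70.4 = 75.218
SE_est = SD * sqrt(rxx * (1 - rxx)) = 11.05 * sqrt(0.73 * 0.27) = 11.05 * sqrt(0.1971) = 4.905752
CI = T_est +/- z * SE_est, so width = 2 * z * SE_est = 2 * 1.96 * 4.905752
Width = 19.2305

19.2305


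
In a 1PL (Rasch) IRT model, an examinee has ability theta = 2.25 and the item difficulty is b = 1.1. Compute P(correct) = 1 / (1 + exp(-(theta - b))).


theta - b = 2.25 - 1.1 = 1.15
exp(-(theta - b)) = exp(-1.15) = 0.3166
P = 1 / (1 + 0.3166)
P = 0.7595

0.7595


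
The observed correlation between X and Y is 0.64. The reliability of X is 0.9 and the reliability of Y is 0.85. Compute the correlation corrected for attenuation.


r_corrected = rxy / sqrt(rxx * ryy)
= 0.64 / sqrt(0.9 * 0.85)
= 0.64 / sqrt(0.765)
= 0.64 / 0.874643
r_corrected = 0.7317

0.7317


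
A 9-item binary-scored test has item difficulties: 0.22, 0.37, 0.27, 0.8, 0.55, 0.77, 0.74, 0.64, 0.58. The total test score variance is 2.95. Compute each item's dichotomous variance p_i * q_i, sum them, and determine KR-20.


For each item, compute p_i * q_i:
  Item 1: 0.22 * 0.78 = 0.1716
  Item 2: 0.37 * 0.63 = 0.2331
  Item 3: 0.27 * 0.73 = 0.1971
  Item 4: 0.8 * 0.2 = 0.16
  Item 5: 0.55 * 0.45 = 0.2475
  Item 6: 0.77 * 0.23 = 0.1771
  Item 7: 0.74 * 0.26 = 0.1924
  Item 8: 0.64 * 0.36 = 0.2304
  Item 9: 0.58 * 0.42 = 0.2436
Sum(p_i * q_i) = 0.1716 + 0.2331 + 0.1971 + 0.16 + 0.2475 + 0.1771 + 0.1924 + 0.2304 + 0.2436 = 1.8528
KR-20 = (k/(k-1)) * (1 - Sum(p_i*q_i) / Var_total)
= (9/8) * (1 - 1.8528/2.95)
= 1.125 * 0.3719
KR-20 = 0.4184

0.4184


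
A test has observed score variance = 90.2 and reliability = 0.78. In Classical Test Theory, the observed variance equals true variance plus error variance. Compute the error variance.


var_true = rxx * var_obs = 0.78 * 90.2 = 70.356
var_error = var_obs - var_true
var_error = 90.2 - 70.356
var_error = 19.844

19.844


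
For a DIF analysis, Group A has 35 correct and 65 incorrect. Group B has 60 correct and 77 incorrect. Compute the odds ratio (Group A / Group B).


Odds_A = 35/65 = 0.5385
Odds_B = 60/77 = 0.7792
OR = Odds_A / Odds_B = 0.5385 / 0.7792
Exactly, OR = (35 * 77) / (65 * 60) = 2695 / 3900
OR = 0.691

0.691


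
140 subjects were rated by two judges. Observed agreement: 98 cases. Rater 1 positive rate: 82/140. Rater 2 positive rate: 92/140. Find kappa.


P_o = 98/140 = 0.7
P_e = (82*92 + 58*48) / 19600 = 0.526939
kappa = (P_o - P_e) / (1 - P_e)
kappa = (0.7 - 0.526939) / (1 - 0.526939)
kappa = 0.3658

0.3658


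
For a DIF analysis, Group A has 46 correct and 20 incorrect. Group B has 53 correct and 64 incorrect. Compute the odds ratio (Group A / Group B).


Odds_A = 46/20 = 2.3
Odds_B = 53/64 = 0.8281
OR = Odds_A / Odds_B = 2.3 / 0.8281
Exactly, OR = (46 * 64) / (20 * 53) = 2944 / 1060
OR = 2.7774

2.7774


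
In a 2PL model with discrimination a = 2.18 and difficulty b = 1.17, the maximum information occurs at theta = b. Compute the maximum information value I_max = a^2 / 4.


For 2PL, max info at theta = b = 1.17
I_max = a^2 / 4 = 2.18^2 / 4
= 4.7524 / 4
I_max = 1.1881

1.1881


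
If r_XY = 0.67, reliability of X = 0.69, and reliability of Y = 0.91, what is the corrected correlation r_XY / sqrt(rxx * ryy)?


r_corrected = rxy / sqrt(rxx * ryy)
= 0.67 / sqrt(0.69 * 0.91)
= 0.67 / sqrt(0.6279)
= 0.67 / 0.792401
r_corrected = 0.8455

0.8455


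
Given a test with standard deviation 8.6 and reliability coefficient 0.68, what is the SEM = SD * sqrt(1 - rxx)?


SEM = SD * sqrt(1 - rxx)
SEM = 8.6 * sqrt(1 - 0.68)
SEM = 8.6 * sqrt(0.32) = 8.6 * 0.565685
SEM = 4.8649

4.8649


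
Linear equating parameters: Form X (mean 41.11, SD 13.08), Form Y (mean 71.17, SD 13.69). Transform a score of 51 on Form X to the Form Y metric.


slope = SD_Y / SD_X = 13.69 / 13.08 ~ 1.0466
intercept = mean_Y - slope * mean_X = 71.17 - (13.69 / 13.08) * 41.11 ~ 28.1428
Y = slope * X + intercept. To avoid rounding drift from the rounded slope/intercept, evaluate the equivalent form Y = mean_Y + SD_Y * (X - mean_X) / SD_X at full precision:
Y = 71.17 + 13.69 * (51 - 41.11) / 13.08
Y = 71.17 + 13.69 * 9.89 / 13.08
Y = 71.17 + 135.3941 / 13.08
Y = 71.17 + 10.3512
Y = 81.5212

81.5212


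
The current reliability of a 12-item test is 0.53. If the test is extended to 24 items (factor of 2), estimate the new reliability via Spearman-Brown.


r_new = (n * rxx) / (1 + (n-1) * rxx)
r_new = (2 * 0.53) / (1 + 1 * 0.53)
r_new = 1.06 / 1.53
r_new = 0.6928

0.6928


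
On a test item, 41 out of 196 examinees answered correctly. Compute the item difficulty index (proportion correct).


Item difficulty p = number correct / total examinees
p = 41 / 196
p = 0.2092

0.2092


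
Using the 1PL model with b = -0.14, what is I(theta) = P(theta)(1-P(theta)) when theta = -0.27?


P = 1/(1+exp(-(-0.27--0.14))) = 0.4675
I = P*(1-P) = 0.4675 * 0.5325
I = 0.2489

0.2489


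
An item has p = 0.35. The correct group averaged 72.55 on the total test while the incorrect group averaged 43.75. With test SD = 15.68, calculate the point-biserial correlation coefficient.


q = 1 - p = 0.65
rpb = ((M1 - M0) / SD) * sqrt(p * q)
rpb = ((72.55 - 43.75) / 15.68) * sqrt(0.35 * 0.65)
rpb = 0.8761

0.8761


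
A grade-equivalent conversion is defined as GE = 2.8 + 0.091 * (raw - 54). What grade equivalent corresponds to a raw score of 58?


raw - median = 58 - 54 = 4
slope * diff = 0.091 * 4 = 0.364
GE = 2.8 + 0.364
GE = 3.164

3.164


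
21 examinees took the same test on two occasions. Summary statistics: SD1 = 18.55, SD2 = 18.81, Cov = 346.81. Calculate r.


r = cov(X,Y) / (SD_X * SD_Y)
r = 346.81 / (18.55 * 18.81)
r = 346.81 / 348.9255
r = 0.9939

0.9939


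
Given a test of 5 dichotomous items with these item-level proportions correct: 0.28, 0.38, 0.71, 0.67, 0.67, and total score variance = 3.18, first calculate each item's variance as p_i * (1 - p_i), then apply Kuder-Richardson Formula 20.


For each item, compute p_i * q_i:
  Item 1: 0.28 * 0.72 = 0.2016
  Item 2: 0.38 * 0.62 = 0.2356
  Item 3: 0.71 * 0.29 = 0.2059
  Item 4: 0.67 * 0.33 = 0.2211
  Item 5: 0.67 * 0.33 = 0.2211
Sum(p_i * q_i) = 0.2016 + 0.2356 + 0.2059 + 0.2211 + 0.2211 = 1.0853
KR-20 = (k/(k-1)) * (1 - Sum(p_i*q_i) / Var_total)
= (5/4) * (1 - 1.0853/3.18)
= 1.25 * 0.6587
KR-20 = 0.8234

0.8234


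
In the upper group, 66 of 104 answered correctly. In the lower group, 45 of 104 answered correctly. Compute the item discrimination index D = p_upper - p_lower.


p_upper = 66/104 = 0.6346
p_lower = 45/104 = 0.4327
D = 0.6346 - 0.4327 = 0.2019

0.2019


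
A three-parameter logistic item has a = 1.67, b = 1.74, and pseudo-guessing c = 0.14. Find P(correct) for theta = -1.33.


logit = 1.67*(-1.33 - 1.74) = -5.1269
P* = 1/(1 + exp(--5.1269)) = 0.0059
P = 0.14 + (1 - 0.14) * 0.0059
P = 0.1451

0.1451


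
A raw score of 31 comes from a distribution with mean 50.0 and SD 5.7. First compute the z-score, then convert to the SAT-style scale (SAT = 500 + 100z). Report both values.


z = (X - mean) / SD = (31 - 50.0) / 5.7
z = -19.0 / 5.7
z = -3.3333
SAT-scale = SAT = 500 + 100z
Carry z at full precision (z = -19.0 / 5.7) into the conversion:
SAT-scale = 500 + 100 * (-19.0 / 5.7) = 500 + -1900 / 5.7
SAT-scale = 500 + -333.3333
SAT-scale = 166.6667

166.6667


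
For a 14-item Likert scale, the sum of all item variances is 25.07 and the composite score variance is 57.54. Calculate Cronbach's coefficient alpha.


alpha = (k/(k-1)) * (1 - sum(si^2)/s_total^2)
= (14/13) * (1 - 25.07/57.54)
alpha = 0.6077

0.6077


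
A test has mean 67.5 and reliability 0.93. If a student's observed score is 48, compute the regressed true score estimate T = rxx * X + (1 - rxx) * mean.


T_est = rxx * X + (1 - rxx) * mean
T_est = 0.93 * 48 + 0.07 * 67.5
T_est = 44.64 + 4.725
T_est = 49.365

49.365


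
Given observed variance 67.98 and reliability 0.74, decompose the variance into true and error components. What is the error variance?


var_true = rxx * var_obs = 0.74 * 67.98 = 50.3052
var_error = var_obs - var_true
var_error = 67.98 - 50.3052
var_error = 17.6748

17.6748


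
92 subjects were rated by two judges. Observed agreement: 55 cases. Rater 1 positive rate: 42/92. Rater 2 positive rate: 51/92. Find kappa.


P_o = 55/92 = 0.597826
P_e = (42*51 + 50*41) / 8464 = 0.495274
kappa = (P_o - P_e) / (1 - P_e)
kappa = (0.597826 - 0.495274) / (1 - 0.495274)
kappa = 0.2032

0.2032


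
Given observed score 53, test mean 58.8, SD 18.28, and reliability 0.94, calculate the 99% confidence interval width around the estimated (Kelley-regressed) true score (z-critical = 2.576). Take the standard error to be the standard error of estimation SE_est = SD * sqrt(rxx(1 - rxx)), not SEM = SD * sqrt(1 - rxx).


True score estimate = 0.94*53 + 0.06*58.8 = 53.348
SE_est = SD * sqrt(rxx * (1 - rxx)) = 18.28 * sqrt(0.94 * 0.06) = 18.28 * sqrt(0.0564) = 4.341259
CI = T_est +/- z * SE_est, so width = 2 * z * SE_est = 2 * 2.576 * 4.341259
Width = 22.3662

22.3662


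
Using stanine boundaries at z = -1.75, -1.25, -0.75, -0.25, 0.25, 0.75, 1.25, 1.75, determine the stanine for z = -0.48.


Stanine boundaries: [-1.75, -1.25, -0.75, -0.25, 0.25, 0.75, 1.25, 1.75]
z = -0.48
Check each boundary:
  z >= -1.75 -> could be stanine 2
  z >= -1.25 -> could be stanine 3
  z >= -0.75 -> could be stanine 4
  z < -0.25
  z < 0.25
  z < 0.75
  z < 1.25
  z < 1.75
Highest qualifying boundary gives stanine = 4

4


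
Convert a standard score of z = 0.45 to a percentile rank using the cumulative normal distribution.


CDF(z) = 0.5 * (1 + erf(z/sqrt(2)))
erf(0.3182) = 0.3473
CDF = 0.6736
Percentile rank = 0.6736 * 100 = 67.36

67.36


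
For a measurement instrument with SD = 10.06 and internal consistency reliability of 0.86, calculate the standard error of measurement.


SEM = SD * sqrt(1 - rxx)
SEM = 10.06 * sqrt(1 - 0.86)
SEM = 10.06 * sqrt(0.14) = 10.06 * 0.374166
SEM = 3.7641

3.7641


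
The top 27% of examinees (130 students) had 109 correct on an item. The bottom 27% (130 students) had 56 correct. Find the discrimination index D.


p_upper = 109/130 = 0.8385
p_lower = 56/130 = 0.4308
D = 0.8385 - 0.4308 = 0.4077

0.4077


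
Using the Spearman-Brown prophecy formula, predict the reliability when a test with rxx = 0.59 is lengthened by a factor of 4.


r_new = (n * rxx) / (1 + (n-1) * rxx)
r_new = (4 * 0.59) / (1 + 3 * 0.59)
r_new = 2.36 / 2.77
r_new = 0.852

0.852


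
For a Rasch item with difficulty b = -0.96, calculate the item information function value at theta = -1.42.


P = 1/(1+exp(-(-1.42--0.96))) = 0.387
I = P*(1-P) = 0.387 * 0.613
I = 0.2372

0.2372


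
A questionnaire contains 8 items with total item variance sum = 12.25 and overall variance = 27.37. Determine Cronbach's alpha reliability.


alpha = (k/(k-1)) * (1 - sum(si^2)/s_total^2)
= (8/7) * (1 - 12.25/27.37)
alpha = 0.6313

0.6313


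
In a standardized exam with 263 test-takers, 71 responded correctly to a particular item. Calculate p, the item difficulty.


Item difficulty p = number correct / total examinees
p = 71 / 263
p = 0.27

0.27


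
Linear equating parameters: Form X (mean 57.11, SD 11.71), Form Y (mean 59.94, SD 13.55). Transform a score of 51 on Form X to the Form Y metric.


slope = SD_Y / SD_X = 13.55 / 11.71 ~ 1.1571
intercept = mean_Y - slope * mean_X = 59.94 - (13.55 / 11.71) * 57.11 ~ -6.1437
Y = slope * X + intercept. To avoid rounding drift from the rounded slope/intercept, evaluate the equivalent form Y = mean_Y + SD_Y * (X - mean_X) / SD_X at full precision:
Y = 59.94 + 13.55 * (51 - 57.11) / 11.71
Y = 59.94 - 13.55 * 6.11 / 11.71
Y = 59.94 - 82.7905 / 11.71
Y = 59.94 - 7.0701
Y = 52.8699

52.8699


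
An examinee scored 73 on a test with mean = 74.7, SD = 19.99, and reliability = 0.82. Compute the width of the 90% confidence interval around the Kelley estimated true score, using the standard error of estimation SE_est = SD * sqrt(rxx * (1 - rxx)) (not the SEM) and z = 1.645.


True score estimate = 0.82*73 + 0.18*74.7 = 73.306
SE_est = SD * sqrt(rxx * (1 - rxx)) = 19.99 * sqrt(0.82 * 0.18) = 19.99 * sqrt(0.1476) = 7.679907
CI = T_est +/- z * SE_est, so width = 2 * z * SE_est = 2 * 1.645 * 7.679907
Width = 25.2669

25.2669


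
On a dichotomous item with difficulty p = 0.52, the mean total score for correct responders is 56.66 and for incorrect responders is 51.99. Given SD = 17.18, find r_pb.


q = 1 - p = 0.48
rpb = ((M1 - M0) / SD) * sqrt(p * q)
rpb = ((56.66 - 51.99) / 17.18) * sqrt(0.52 * 0.48)
rpb = 0.1358

0.1358


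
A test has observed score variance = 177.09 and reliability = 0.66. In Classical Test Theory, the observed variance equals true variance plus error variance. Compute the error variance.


var_true = rxx * var_obs = 0.66 * 177.09 = 116.8794
var_error = var_obs - var_true
var_error = 177.09 - 116.8794
var_error = 60.2106

60.2106


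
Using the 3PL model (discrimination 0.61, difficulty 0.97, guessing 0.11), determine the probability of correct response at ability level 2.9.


logit = 0.61*(2.9 - 0.97) = 1.1773
P* = 1/(1 + exp(-1.1773)) = 0.7645
P = 0.11 + (1 - 0.11) * 0.7645
P = 0.7904

0.7904


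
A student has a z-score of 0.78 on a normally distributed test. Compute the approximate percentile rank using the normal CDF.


CDF(z) = 0.5 * (1 + erf(z/sqrt(2)))
erf(0.5515) = 0.5646
CDF = 0.7823
Percentile rank = 0.7823 * 100 = 78.23

78.23


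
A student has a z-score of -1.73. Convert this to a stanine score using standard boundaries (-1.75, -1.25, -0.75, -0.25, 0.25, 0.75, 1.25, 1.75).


Stanine boundaries: [-1.75, -1.25, -0.75, -0.25, 0.25, 0.75, 1.25, 1.75]
z = -1.73
Check each boundary:
  z >= -1.75 -> could be stanine 2
  z < -1.25
  z < -0.75
  z < -0.25
  z < 0.25
  z < 0.75
  z < 1.25
  z < 1.75
Highest qualifying boundary gives stanine = 2

2


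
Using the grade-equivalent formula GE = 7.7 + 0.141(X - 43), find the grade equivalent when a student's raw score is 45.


raw - median = 45 - 43 = 2
slope * diff = 0.141 * 2 = 0.282
GE = 7.7 + 0.282
GE = 7.982

7.982


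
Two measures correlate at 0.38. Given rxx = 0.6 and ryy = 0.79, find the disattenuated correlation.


r_corrected = rxy / sqrt(rxx * ryy)
= 0.38 / sqrt(0.6 * 0.79)
= 0.38 / sqrt(0.474)
= 0.38 / 0.688477
r_corrected = 0.5519

0.5519


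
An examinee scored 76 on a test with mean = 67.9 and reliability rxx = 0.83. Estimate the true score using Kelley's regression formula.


T_est = rxx * X + (1 - rxx) * mean
T_est = 0.83 * 76 + 0.17 * 67.9
T_est = 63.08 + 11.543
T_est = 74.623

74.623


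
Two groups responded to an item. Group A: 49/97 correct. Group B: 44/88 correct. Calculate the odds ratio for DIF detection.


Odds_A = 49/48 = 1.0208
Odds_B = 44/44 = 1.0
OR = Odds_A / Odds_B = 1.0208 / 1.0
Exactly, OR = (49 * 44) / (48 * 44) = 2156 / 2112
OR = 1.0208

1.0208


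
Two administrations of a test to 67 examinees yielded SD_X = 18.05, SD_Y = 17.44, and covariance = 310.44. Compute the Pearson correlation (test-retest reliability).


r = cov(X,Y) / (SD_X * SD_Y)
r = 310.44 / (18.05 * 17.44)
r = 310.44 / 314.792
r = 0.9862

0.9862


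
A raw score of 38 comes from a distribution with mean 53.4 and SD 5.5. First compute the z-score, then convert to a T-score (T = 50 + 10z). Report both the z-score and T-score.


z = (X - mean) / SD = (38 - 53.4) / 5.5
z = -15.4 / 5.5
z = -2.8
T-score = T = 50 + 10z
Carry z at full precision (z = -15.4 / 5.5) into the conversion:
T-score = 50 + 10 * (-15.4 / 5.5) = 50 + -154 / 5.5
T-score = 50 + -28.0
T-score = 22.0

22.0


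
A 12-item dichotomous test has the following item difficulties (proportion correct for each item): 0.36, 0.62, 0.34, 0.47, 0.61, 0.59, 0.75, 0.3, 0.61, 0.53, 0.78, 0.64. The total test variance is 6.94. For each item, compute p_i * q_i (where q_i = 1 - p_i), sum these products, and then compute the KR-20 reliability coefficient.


For each item, compute p_i * q_i:
  Item 1: 0.36 * 0.64 = 0.2304
  Item 2: 0.62 * 0.38 = 0.2356
  Item 3: 0.34 * 0.66 = 0.2244
  Item 4: 0.47 * 0.53 = 0.2491
  Item 5: 0.61 * 0.39 = 0.2379
  Item 6: 0.59 * 0.41 = 0.2419
  Item 7: 0.75 * 0.25 = 0.1875
  Item 8: 0.3 * 0.7 = 0.21
  Item 9: 0.61 * 0.39 = 0.2379
  Item 10: 0.53 * 0.47 = 0.2491
  Item 11: 0.78 * 0.22 = 0.1716
  Item 12: 0.64 * 0.36 = 0.2304
Sum(p_i * q_i) = 0.2304 + 0.2356 + 0.2244 + 0.2491 + 0.2379 + 0.2419 + 0.1875 + 0.21 + 0.2379 + 0.2491 + 0.1716 + 0.2304 = 2.7058
KR-20 = (k/(k-1)) * (1 - Sum(p_i*q_i) / Var_total)
= (12/11) * (1 - 2.7058/6.94)
= 1.0909 * 0.6101
KR-20 = 0.6656

0.6656


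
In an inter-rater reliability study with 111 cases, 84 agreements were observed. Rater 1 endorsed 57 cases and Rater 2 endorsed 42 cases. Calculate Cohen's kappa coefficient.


P_o = 84/111 = 0.756757
P_e = (57*42 + 54*69) / 12321 = 0.496713
kappa = (P_o - P_e) / (1 - P_e)
kappa = (0.756757 - 0.496713) / (1 - 0.496713)
kappa = 0.5167

0.5167


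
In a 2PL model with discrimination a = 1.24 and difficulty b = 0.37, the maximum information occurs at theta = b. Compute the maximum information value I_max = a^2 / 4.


For 2PL, max info at theta = b = 0.37
I_max = a^2 / 4 = 1.24^2 / 4
= 1.5376 / 4
I_max = 0.3844

0.3844


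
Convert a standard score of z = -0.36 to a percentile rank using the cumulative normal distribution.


CDF(z) = 0.5 * (1 + erf(z/sqrt(2)))
erf(-0.2546) = -0.2812
CDF = 0.3594
Percentile rank = 0.3594 * 100 = 35.94

35.94


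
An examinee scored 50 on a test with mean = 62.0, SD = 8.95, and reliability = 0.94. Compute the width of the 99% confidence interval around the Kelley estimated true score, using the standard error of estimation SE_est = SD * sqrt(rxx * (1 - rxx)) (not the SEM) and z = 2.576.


True score estimate = 0.94*50 + 0.06*62.0 = 50.72
SE_est = SD * sqrt(rxx * (1 - rxx)) = 8.95 * sqrt(0.94 * 0.06) = 8.95 * sqrt(0.0564) = 2.125507
CI = T_est +/- z * SE_est, so width = 2 * z * SE_est = 2 * 2.576 * 2.125507
Width = 10.9506

10.9506


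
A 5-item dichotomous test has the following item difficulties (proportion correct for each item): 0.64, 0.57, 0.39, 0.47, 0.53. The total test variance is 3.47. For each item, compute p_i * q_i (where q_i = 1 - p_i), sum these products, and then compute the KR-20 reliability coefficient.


For each item, compute p_i * q_i:
  Item 1: 0.64 * 0.36 = 0.2304
  Item 2: 0.57 * 0.43 = 0.2451
  Item 3: 0.39 * 0.61 = 0.2379
  Item 4: 0.47 * 0.53 = 0.2491
  Item 5: 0.53 * 0.47 = 0.2491
Sum(p_i * q_i) = 0.2304 + 0.2451 + 0.2379 + 0.2491 + 0.2491 = 1.2116
KR-20 = (k/(k-1)) * (1 - Sum(p_i*q_i) / Var_total)
= (5/4) * (1 - 1.2116/3.47)
= 1.25 * 0.6508
KR-20 = 0.8135

0.8135


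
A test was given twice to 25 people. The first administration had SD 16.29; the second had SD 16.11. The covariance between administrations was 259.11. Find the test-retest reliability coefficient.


r = cov(X,Y) / (SD_X * SD_Y)
r = 259.11 / (16.29 * 16.11)
r = 259.11 / 262.4319
r = 0.9873

0.9873


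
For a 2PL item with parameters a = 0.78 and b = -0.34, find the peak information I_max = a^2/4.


For 2PL, max info at theta = b = -0.34
I_max = a^2 / 4 = 0.78^2 / 4
= 0.6084 / 4
I_max = 0.1521

0.1521


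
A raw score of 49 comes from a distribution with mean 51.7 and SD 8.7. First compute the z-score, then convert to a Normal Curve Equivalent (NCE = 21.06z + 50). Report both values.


z = (X - mean) / SD = (49 - 51.7) / 8.7
z = -2.7 / 8.7
z = -0.3103
NCE = NCE = 21.06z + 50
Carry z at full precision (z = -2.7 / 8.7) into the conversion:
NCE = 21.06 * (-2.7 / 8.7) + 50 = -56.862 / 8.7 + 50
NCE = -6.5359 + 50
NCE = 43.4641

43.4641


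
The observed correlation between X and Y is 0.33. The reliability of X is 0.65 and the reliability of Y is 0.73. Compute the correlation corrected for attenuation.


r_corrected = rxy / sqrt(rxx * ryy)
= 0.33 / sqrt(0.65 * 0.73)
= 0.33 / sqrt(0.4745)
= 0.33 / 0.68884
r_corrected = 0.4791

0.4791


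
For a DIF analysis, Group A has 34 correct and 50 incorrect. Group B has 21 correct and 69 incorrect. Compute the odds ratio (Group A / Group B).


Odds_A = 34/50 = 0.68
Odds_B = 21/69 = 0.3043
OR = Odds_A / Odds_B = 0.68 / 0.3043
Exactly, OR = (34 * 69) / (50 * 21) = 2346 / 1050
OR = 2.2343

2.2343


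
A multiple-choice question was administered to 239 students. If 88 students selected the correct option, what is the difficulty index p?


Item difficulty p = number correct / total examinees
p = 88 / 239
p = 0.3682

0.3682


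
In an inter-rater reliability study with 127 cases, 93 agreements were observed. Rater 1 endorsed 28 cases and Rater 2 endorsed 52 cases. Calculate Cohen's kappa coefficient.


P_o = 93/127 = 0.732283
P_e = (28*52 + 99*75) / 16129 = 0.550623
kappa = (P_o - P_e) / (1 - P_e)
kappa = (0.732283 - 0.550623) / (1 - 0.550623)
kappa = 0.4042

0.4042


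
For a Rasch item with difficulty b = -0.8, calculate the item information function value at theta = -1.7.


P = 1/(1+exp(-(-1.7--0.8))) = 0.2891
I = P*(1-P) = 0.2891 * 0.7109
I = 0.2055

0.2055


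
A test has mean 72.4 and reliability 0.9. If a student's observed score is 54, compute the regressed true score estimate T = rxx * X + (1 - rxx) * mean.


T_est = rxx * X + (1 - rxx) * mean
T_est = 0.9 * 54 + 0.1 * 72.4
T_est = 48.6 + 7.24
T_est = 55.84

55.84


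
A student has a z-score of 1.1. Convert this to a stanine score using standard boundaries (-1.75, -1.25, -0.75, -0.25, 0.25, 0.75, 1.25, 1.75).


Stanine boundaries: [-1.75, -1.25, -0.75, -0.25, 0.25, 0.75, 1.25, 1.75]
z = 1.1
Check each boundary:
  z >= -1.75 -> could be stanine 2
  z >= -1.25 -> could be stanine 3
  z >= -0.75 -> could be stanine 4
  z >= -0.25 -> could be stanine 5
  z >= 0.25 -> could be stanine 6
  z >= 0.75 -> could be stanine 7
  z < 1.25
  z < 1.75
Highest qualifying boundary gives stanine = 7

7


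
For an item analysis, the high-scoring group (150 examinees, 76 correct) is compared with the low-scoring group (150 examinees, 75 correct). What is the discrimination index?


p_upper = 76/150 = 0.5067
p_lower = 75/150 = 0.5
D = 0.5067 - 0.5 = 0.0067

0.0067


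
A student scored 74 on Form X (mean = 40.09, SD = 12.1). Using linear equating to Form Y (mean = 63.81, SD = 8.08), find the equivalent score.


slope = SD_Y / SD_X = 8.08 / 12.1 ~ 0.6678
intercept = mean_Y - slope * mean_X = 63.81 - (8.08 / 12.1) * 40.09 ~ 37.0392
Y = slope * X + intercept. To avoid rounding drift from the rounded slope/intercept, evaluate the equivalent form Y = mean_Y + SD_Y * (X - mean_X) / SD_X at full precision:
Y = 63.81 + 8.08 * (74 - 40.09) / 12.1
Y = 63.81 + 8.08 * 33.91 / 12.1
Y = 63.81 + 273.9928 / 12.1
Y = 63.81 + 22.644
Y = 86.454

86.454


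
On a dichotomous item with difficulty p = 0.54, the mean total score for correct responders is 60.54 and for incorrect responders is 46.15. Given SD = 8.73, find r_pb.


q = 1 - p = 0.46
rpb = ((M1 - M0) / SD) * sqrt(p * q)
rpb = ((60.54 - 46.15) / 8.73) * sqrt(0.54 * 0.46)
rpb = 0.8215

0.8215


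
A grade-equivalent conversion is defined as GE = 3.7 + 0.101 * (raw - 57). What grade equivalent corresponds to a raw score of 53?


raw - median = 53 - 57 = -4
slope * diff = 0.101 * -4 = -0.404
GE = 3.7 + -0.404
GE = 3.296

3.296


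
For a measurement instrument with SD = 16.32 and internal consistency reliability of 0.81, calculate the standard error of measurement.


SEM = SD * sqrt(1 - rxx)
SEM = 16.32 * sqrt(1 - 0.81)
SEM = 16.32 * sqrt(0.19) = 16.32 * 0.43589
SEM = 7.1137

7.1137


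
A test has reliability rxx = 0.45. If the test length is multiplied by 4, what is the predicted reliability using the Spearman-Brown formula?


r_new = (n * rxx) / (1 + (n-1) * rxx)
r_new = (4 * 0.45) / (1 + 3 * 0.45)
r_new = 1.8 / 2.35
r_new = 0.766

0.766


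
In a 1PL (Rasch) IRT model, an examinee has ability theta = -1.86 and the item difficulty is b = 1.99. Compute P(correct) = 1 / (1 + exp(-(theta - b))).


theta - b = -1.86 - 1.99 = -3.85
exp(-(theta - b)) = exp(3.85) = 46.9931
P = 1 / (1 + 46.9931)
P = 0.0208

0.0208


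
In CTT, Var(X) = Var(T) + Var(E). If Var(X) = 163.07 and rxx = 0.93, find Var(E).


var_true = rxx * var_obs = 0.93 * 163.07 = 151.6551
var_error = var_obs - var_true
var_error = 163.07 - 151.6551
var_error = 11.4149

11.4149


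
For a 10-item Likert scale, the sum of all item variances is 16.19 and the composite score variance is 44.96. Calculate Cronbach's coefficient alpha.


alpha = (k/(k-1)) * (1 - sum(si^2)/s_total^2)
= (10/9) * (1 - 16.19/44.96)
alpha = 0.711

0.711


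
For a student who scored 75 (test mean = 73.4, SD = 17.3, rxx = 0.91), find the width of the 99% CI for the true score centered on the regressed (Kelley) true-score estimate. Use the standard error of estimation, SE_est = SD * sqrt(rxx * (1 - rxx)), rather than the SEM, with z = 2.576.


True score estimate = 0.91*75 + 0.09*73.4 = 74.856
SE_est = SD * sqrt(rxx * (1 - rxx)) = 17.3 * sqrt(0.91 * 0.09) = 17.3 * sqrt(0.0819) = 4.950944
CI = T_est +/- z * SE_est, so width = 2 * z * SE_est = 2 * 2.576 * 4.950944
Width = 25.5073

25.5073


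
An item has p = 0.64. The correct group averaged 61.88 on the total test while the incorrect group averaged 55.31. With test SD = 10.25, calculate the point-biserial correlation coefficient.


q = 1 - p = 0.36
rpb = ((M1 - M0) / SD) * sqrt(p * q)
rpb = ((61.88 - 55.31) / 10.25) * sqrt(0.64 * 0.36)
rpb = 0.3077

0.3077


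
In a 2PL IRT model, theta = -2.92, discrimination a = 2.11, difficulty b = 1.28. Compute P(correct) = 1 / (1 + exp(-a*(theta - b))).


a*(theta - b) = 2.11 * (-2.92 - 1.28) = -8.862
exp(--8.862) = 7058.5858
P = 1 / (1 + 7058.5858)
P = 0.0001

0.0001


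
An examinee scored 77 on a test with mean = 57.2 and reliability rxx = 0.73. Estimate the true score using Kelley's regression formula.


T_est = rxx * X + (1 - rxx) * mean
T_est = 0.73 * 77 + 0.27 * 57.2
T_est = 56.21 + 15.444
T_est = 71.654

71.654


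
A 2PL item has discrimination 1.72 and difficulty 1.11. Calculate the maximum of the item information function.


For 2PL, max info at theta = b = 1.11
I_max = a^2 / 4 = 1.72^2 / 4
= 2.9584 / 4
I_max = 0.7396

0.7396


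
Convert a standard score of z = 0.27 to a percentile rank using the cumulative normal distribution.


CDF(z) = 0.5 * (1 + erf(z/sqrt(2)))
erf(0.1909) = 0.2128
CDF = 0.6064
Percentile rank = 0.6064 * 100 = 60.64

60.64


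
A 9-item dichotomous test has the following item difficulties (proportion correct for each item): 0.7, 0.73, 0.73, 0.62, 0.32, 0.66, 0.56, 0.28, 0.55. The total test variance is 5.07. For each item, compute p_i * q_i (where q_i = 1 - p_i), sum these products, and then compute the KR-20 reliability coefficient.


For each item, compute p_i * q_i:
  Item 1: 0.7 * 0.3 = 0.21
  Item 2: 0.73 * 0.27 = 0.1971
  Item 3: 0.73 * 0.27 = 0.1971
  Item 4: 0.62 * 0.38 = 0.2356
  Item 5: 0.32 * 0.68 = 0.2176
  Item 6: 0.66 * 0.34 = 0.2244
  Item 7: 0.56 * 0.44 = 0.2464
  Item 8: 0.28 * 0.72 = 0.2016
  Item 9: 0.55 * 0.45 = 0.2475
Sum(p_i * q_i) = 0.21 + 0.1971 + 0.1971 + 0.2356 + 0.2176 + 0.2244 + 0.2464 + 0.2016 + 0.2475 = 1.9773
KR-20 = (k/(k-1)) * (1 - Sum(p_i*q_i) / Var_total)
= (9/8) * (1 - 1.9773/5.07)
= 1.125 * 0.61
KR-20 = 0.6863

0.6863
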